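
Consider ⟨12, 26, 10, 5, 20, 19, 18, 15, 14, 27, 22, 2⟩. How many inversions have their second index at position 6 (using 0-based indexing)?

The element at index 6 is 18.
Elements before it: 12, 26, 10, 5, 20, 19
Those larger than 18: 26, 20, 19

3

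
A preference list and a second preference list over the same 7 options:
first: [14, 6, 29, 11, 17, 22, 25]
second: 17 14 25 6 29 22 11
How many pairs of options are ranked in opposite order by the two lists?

9

Assign each item its position (1..7) in the first ordering, then rewrite the second ordering as that position sequence:
positions: 14→1, 6→2, 29→3, 11→4, 17→5, 22→6, 25→7
second ordering as positions: [5, 1, 7, 2, 3, 6, 4]
Discordant pairs = inversions in this position sequence.
5: 1, 2, 3, 4 → 4
1: 0
7: 2, 3, 6, 4 → 4
2: 0
3: 0
6: 4 → 1
4: 0
Total: 4 + 0 + 4 + 0 + 0 + 1 + 0 = 9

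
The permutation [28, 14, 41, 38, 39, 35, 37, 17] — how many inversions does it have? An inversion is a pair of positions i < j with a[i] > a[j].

Element-by-element contributions:
28 → 14, 17 → 2
14 → none → 0
41 → 38, 39, 35, 37, 17 → 5
38 → 35, 37, 17 → 3
39 → 35, 37, 17 → 3
35 → 17 → 1
37 → 17 → 1
17 → none → 0
Sum: 2 + 0 + 5 + 3 + 3 + 1 + 1 + 0 = 15

15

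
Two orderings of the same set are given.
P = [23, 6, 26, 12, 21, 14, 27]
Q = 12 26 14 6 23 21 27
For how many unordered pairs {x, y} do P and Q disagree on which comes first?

Assign each item its position (1..7) in the first ordering, then rewrite the second ordering as that position sequence:
positions: 23→1, 6→2, 26→3, 12→4, 21→5, 14→6, 27→7
second ordering as positions: [4, 3, 6, 2, 1, 5, 7]
Discordant pairs = inversions in this position sequence.
4: 3, 2, 1 → 3
3: 2, 1 → 2
6: 2, 1, 5 → 3
2: 1 → 1
1: 0
5: 0
7: 0
Total: 3 + 2 + 3 + 1 + 0 + 0 + 0 = 9

9 disagreeing pairs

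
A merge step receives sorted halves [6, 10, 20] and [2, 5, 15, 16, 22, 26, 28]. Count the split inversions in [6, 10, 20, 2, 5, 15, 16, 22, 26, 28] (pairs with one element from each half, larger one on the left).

8 split inversions

Count, for every r in R, how many entries of L exceed r:
r = 2: 6, 10, 20 → 3
r = 5: 6, 10, 20 → 3
r = 15: 20 → 1
r = 16: 20 → 1
r = 22: none → 0
r = 26: none → 0
r = 28: none → 0
Cross-inversions: 3 + 3 + 1 + 1 + 0 + 0 + 0 = 8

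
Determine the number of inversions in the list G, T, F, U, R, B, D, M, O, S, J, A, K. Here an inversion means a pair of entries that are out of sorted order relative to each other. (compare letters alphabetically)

For each element, count later entries that are smaller:
G: 4
T: 10
F: 3
U: 9
R: 7
B: 1
D: 1
M: 3
O: 3
S: 3
J: 1
A: 0
K: 0
Sum: 4 + 10 + 3 + 9 + 7 + 1 + 1 + 3 + 3 + 3 + 1 + 0 + 0 = 45

45 inversions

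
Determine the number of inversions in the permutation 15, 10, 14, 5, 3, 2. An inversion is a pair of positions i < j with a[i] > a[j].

Sweep left to right; for each value list the smaller values that follow it:
15 → 10, 14, 5, 3, 2 → 5
10 → 5, 3, 2 → 3
14 → 5, 3, 2 → 3
5 → 3, 2 → 2
3 → 2 → 1
2 → none → 0
Sum: 5 + 3 + 3 + 2 + 1 + 0 = 14

14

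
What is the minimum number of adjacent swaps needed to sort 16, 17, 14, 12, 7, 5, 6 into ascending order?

Each adjacent swap fixes exactly one inversion, so the minimum swap count equals the number of inversions.
Count inversions — for each element, later elements that are smaller:
16: 14, 12, 7, 5, 6 → 5
17: 14, 12, 7, 5, 6 → 5
14: 12, 7, 5, 6 → 4
12: 7, 5, 6 → 3
7: 5, 6 → 2
5: none → 0
6: none → 0
Total inversions: 5 + 5 + 4 + 3 + 2 + 0 + 0 = 19

Swaps: 19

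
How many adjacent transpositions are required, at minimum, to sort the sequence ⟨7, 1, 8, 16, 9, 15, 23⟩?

3

The minimum number of adjacent swaps to sort an array equals its inversion count, since every such swap removes exactly one inversion.
Count inversions — for each element, later elements that are smaller:
7: 1 → 1
1: none → 0
8: none → 0
16: 9, 15 → 2
9: none → 0
15: none → 0
23: none → 0
Total inversions: 1 + 0 + 0 + 2 + 0 + 0 + 0 = 3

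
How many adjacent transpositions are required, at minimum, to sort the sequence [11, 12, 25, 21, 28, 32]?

The minimum number of adjacent swaps to sort an array equals its inversion count, since every such swap removes exactly one inversion.
Count inversions — for each element, later elements that are smaller:
11: none → 0
12: none → 0
25: 21 → 1
21: none → 0
28: none → 0
32: none → 0
Total inversions: 0 + 0 + 1 + 0 + 0 + 0 = 1

There is 1 adjacent swap.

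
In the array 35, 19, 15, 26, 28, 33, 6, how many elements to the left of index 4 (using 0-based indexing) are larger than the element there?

The element at index 4 is 28.
Elements before it: 35, 19, 15, 26
Those larger than 28: 35

1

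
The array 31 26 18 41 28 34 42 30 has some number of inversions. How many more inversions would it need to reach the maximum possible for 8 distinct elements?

Maximum inversions for 8 distinct elements is C(8, 2) = 8·7/2 = 28.
Current inversions — for each element, count later smaller elements:
31: 4
26: 1
18: 0
41: 3
28: 0
34: 1
42: 1
30: 0
Current total: 4 + 1 + 0 + 3 + 0 + 1 + 1 + 0 = 10
Shortfall: 28 − 10 = 18

18 inversions short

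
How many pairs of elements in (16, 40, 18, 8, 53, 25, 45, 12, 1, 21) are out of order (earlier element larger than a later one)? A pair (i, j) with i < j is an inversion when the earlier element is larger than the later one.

25

Count, for each position, how many later elements it exceeds:
16 → 8, 12, 1 → 3
40 → 18, 8, 25, 12, 1, 21 → 6
18 → 8, 12, 1 → 3
8 → 1 → 1
53 → 25, 45, 12, 1, 21 → 5
25 → 12, 1, 21 → 3
45 → 12, 1, 21 → 3
12 → 1 → 1
1 → none → 0
21 → none → 0
Sum: 3 + 6 + 3 + 1 + 5 + 3 + 3 + 1 + 0 + 0 = 25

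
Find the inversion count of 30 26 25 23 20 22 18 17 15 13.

Element-by-element contributions:
30 → 26, 25, 23, 20, 22, 18, 17, 15, 13 → 9
26 → 25, 23, 20, 22, 18, 17, 15, 13 → 8
25 → 23, 20, 22, 18, 17, 15, 13 → 7
23 → 20, 22, 18, 17, 15, 13 → 6
20 → 18, 17, 15, 13 → 4
22 → 18, 17, 15, 13 → 4
18 → 17, 15, 13 → 3
17 → 15, 13 → 2
15 → 13 → 1
13 → none → 0
Sum: 9 + 8 + 7 + 6 + 4 + 4 + 3 + 2 + 1 + 0 = 44

44 out-of-order pairs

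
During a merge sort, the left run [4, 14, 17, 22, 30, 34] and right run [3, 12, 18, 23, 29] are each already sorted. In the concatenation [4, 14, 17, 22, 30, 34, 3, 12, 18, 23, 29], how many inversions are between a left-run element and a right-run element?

Count, for every r in R, how many entries of L exceed r:
r = 3: 4, 14, 17, 22, 30, 34 → 6
r = 12: 14, 17, 22, 30, 34 → 5
r = 18: 22, 30, 34 → 3
r = 23: 30, 34 → 2
r = 29: 30, 34 → 2
Cross-inversions: 6 + 5 + 3 + 2 + 2 = 18

18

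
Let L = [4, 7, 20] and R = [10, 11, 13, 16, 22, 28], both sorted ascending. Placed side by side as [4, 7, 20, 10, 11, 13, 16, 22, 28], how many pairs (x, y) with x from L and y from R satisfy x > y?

4

For each element r of the right run, count left-run elements greater than r:
r = 10: 20 → 1
r = 11: 20 → 1
r = 13: 20 → 1
r = 16: 20 → 1
r = 22: none → 0
r = 28: none → 0
Cross-inversions: 1 + 1 + 1 + 1 + 0 + 0 = 4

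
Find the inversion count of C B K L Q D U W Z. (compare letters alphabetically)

Count, for each position, how many later elements it exceeds:
C → B → 1
B → none → 0
K → D → 1
L → D → 1
Q → D → 1
D → none → 0
U → none → 0
W → none → 0
Z → none → 0
Sum: 1 + 0 + 1 + 1 + 1 + 0 + 0 + 0 + 0 = 4

4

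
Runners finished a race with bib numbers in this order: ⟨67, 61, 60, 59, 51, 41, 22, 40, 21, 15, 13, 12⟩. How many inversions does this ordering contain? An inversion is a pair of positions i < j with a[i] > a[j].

65 out-of-order pairs

Count, for each position, how many later elements it exceeds:
67: 11
61: 10
60: 9
59: 8
51: 7
41: 6
22: 4
40: 4
21: 3
15: 2
13: 1
12: 0
Sum: 11 + 10 + 9 + 8 + 7 + 6 + 4 + 4 + 3 + 2 + 1 + 0 = 65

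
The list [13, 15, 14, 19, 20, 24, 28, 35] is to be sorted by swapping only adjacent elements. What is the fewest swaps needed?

1 adjacent swap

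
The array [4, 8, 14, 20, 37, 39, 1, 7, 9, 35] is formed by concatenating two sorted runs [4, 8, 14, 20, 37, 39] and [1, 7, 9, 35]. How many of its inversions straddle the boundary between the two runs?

Take each right-half value and tally the left-half values above it:
r = 1: 4, 8, 14, 20, 37, 39 → 6
r = 7: 8, 14, 20, 37, 39 → 5
r = 9: 14, 20, 37, 39 → 4
r = 35: 37, 39 → 2
Cross-inversions: 6 + 5 + 4 + 2 = 17

17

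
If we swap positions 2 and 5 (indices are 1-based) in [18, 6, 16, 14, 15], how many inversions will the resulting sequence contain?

Positions 2 and 5 hold 6 and 15; after swapping, the array is [18, 15, 16, 14, 6].
Element-by-element contributions:
18 → 15, 16, 14, 6 → 4
15 → 14, 6 → 2
16 → 14, 6 → 2
14 → 6 → 1
6 → none → 0
Sum: 4 + 2 + 2 + 1 + 0 = 9

9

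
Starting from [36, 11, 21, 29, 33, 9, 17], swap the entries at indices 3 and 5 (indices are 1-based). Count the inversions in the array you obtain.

Positions 3 and 5 hold 21 and 33; after swapping, the array is [36, 11, 33, 29, 21, 9, 17].
Element-by-element contributions:
36: 6
11: 1
33: 4
29: 3
21: 2
9: 0
17: 0
Sum: 6 + 1 + 4 + 3 + 2 + 0 + 0 = 16

16 inversions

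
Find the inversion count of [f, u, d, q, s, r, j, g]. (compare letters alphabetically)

15 inversions

Count, for each position, how many later elements it exceeds:
f → d → 1
u → d, q, s, r, j, g → 6
d → none → 0
q → j, g → 2
s → r, j, g → 3
r → j, g → 2
j → g → 1
g → none → 0
Sum: 1 + 6 + 0 + 2 + 3 + 2 + 1 + 0 = 15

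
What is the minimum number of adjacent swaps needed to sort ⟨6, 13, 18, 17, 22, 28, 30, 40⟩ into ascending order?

Each adjacent swap fixes exactly one inversion, so the minimum swap count equals the number of inversions.
Count inversions — for each element, later elements that are smaller:
6: none → 0
13: none → 0
18: 17 → 1
17: none → 0
22: none → 0
28: none → 0
30: none → 0
40: none → 0
Total inversions: 0 + 0 + 1 + 0 + 0 + 0 + 0 + 0 = 1

1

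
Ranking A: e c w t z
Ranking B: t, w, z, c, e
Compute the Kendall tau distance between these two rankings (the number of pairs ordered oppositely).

8

Assign each item its position (1..5) in the first ordering, then rewrite the second ordering as that position sequence:
positions: e→1, c→2, w→3, t→4, z→5
second ordering as positions: [4, 3, 5, 2, 1]
Discordant pairs = inversions in this position sequence.
4: 3, 2, 1 → 3
3: 2, 1 → 2
5: 2, 1 → 2
2: 1 → 1
1: 0
Total: 3 + 2 + 2 + 1 + 0 = 8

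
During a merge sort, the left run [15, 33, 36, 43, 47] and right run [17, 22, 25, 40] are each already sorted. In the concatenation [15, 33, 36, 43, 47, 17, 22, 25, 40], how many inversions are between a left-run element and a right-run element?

14 cross-inversions

For each element r of the right run, count left-run elements greater than r:
r = 17: 33, 36, 43, 47 → 4
r = 22: 33, 36, 43, 47 → 4
r = 25: 33, 36, 43, 47 → 4
r = 40: 43, 47 → 2
Cross-inversions: 4 + 4 + 4 + 2 = 14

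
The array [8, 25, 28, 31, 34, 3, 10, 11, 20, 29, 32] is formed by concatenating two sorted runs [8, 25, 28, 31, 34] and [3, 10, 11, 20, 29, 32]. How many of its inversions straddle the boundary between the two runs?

20 split inversions

Take each right-half value and tally the left-half values above it:
r = 3: 8, 25, 28, 31, 34 → 5
r = 10: 25, 28, 31, 34 → 4
r = 11: 25, 28, 31, 34 → 4
r = 20: 25, 28, 31, 34 → 4
r = 29: 31, 34 → 2
r = 32: 34 → 1
Cross-inversions: 5 + 4 + 4 + 4 + 2 + 1 = 20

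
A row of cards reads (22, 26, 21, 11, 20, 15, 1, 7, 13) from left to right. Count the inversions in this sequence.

Count, for each position, how many later elements it exceeds:
22 → 21, 11, 20, 15, 1, 7, 13 → 7
26 → 21, 11, 20, 15, 1, 7, 13 → 7
21 → 11, 20, 15, 1, 7, 13 → 6
11 → 1, 7 → 2
20 → 15, 1, 7, 13 → 4
15 → 1, 7, 13 → 3
1 → none → 0
7 → none → 0
13 → none → 0
Sum: 7 + 7 + 6 + 2 + 4 + 3 + 0 + 0 + 0 = 29

29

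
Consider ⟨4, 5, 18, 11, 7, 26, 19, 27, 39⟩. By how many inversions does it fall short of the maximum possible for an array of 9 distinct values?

Maximum inversions for 9 distinct elements is C(9, 2) = 9·8/2 = 36.
Current inversions — for each element, count later smaller elements:
4: 0
5: 0
18: 2
11: 1
7: 0
26: 1
19: 0
27: 0
39: 0
Current total: 0 + 0 + 2 + 1 + 0 + 1 + 0 + 0 + 0 = 4
Shortfall: 36 − 4 = 32

32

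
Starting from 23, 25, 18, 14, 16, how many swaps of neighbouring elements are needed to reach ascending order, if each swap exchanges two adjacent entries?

The minimum number of adjacent swaps to sort an array equals its inversion count, since every such swap removes exactly one inversion.
Count inversions — for each element, later elements that are smaller:
23: 18, 14, 16 → 3
25: 18, 14, 16 → 3
18: 14, 16 → 2
14: none → 0
16: none → 0
Total inversions: 3 + 3 + 2 + 0 + 0 = 8

8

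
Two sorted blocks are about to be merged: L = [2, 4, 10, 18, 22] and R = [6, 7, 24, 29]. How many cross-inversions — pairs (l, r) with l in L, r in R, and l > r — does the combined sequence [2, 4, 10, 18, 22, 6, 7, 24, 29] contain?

For each element r of the right run, count left-run elements greater than r:
r = 6: 10, 18, 22 → 3
r = 7: 10, 18, 22 → 3
r = 24: none → 0
r = 29: none → 0
Cross-inversions: 3 + 3 + 0 + 0 = 6

Split inversions: 6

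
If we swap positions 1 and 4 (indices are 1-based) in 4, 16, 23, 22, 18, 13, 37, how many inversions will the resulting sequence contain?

Positions 1 and 4 hold 4 and 22; after swapping, the array is [22, 16, 23, 4, 18, 13, 37].
For each element, count later entries that are smaller:
22 → 16, 4, 18, 13 → 4
16 → 4, 13 → 2
23 → 4, 18, 13 → 3
4 → none → 0
18 → 13 → 1
13 → none → 0
37 → none → 0
Sum: 4 + 2 + 3 + 0 + 1 + 0 + 0 = 10

There are 10 inversions.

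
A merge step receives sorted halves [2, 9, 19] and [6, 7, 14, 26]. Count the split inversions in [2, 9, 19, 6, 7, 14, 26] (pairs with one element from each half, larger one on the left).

5 cross-inversions

For each element r of the right run, count left-run elements greater than r:
r = 6: 9, 19 → 2
r = 7: 9, 19 → 2
r = 14: 19 → 1
r = 26: none → 0
Cross-inversions: 2 + 2 + 1 + 0 = 5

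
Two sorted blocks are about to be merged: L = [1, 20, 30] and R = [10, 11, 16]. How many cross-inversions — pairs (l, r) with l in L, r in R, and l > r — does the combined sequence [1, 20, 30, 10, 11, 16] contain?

There are 6 cross-inversions.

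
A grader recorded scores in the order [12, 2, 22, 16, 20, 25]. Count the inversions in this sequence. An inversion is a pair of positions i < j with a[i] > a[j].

Out-of-order index pairs (0-indexed):
(0,1): 12 > 2
(2,3): 22 > 16
(2,4): 22 > 20
That's 3 pairs.

There are 3 out-of-order pairs.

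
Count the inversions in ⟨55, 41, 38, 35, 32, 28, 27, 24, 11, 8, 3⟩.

Count, for each position, how many later elements it exceeds:
55 → 41, 38, 35, 32, 28, 27, 24, 11, 8, 3 → 10
41 → 38, 35, 32, 28, 27, 24, 11, 8, 3 → 9
38 → 35, 32, 28, 27, 24, 11, 8, 3 → 8
35 → 32, 28, 27, 24, 11, 8, 3 → 7
32 → 28, 27, 24, 11, 8, 3 → 6
28 → 27, 24, 11, 8, 3 → 5
27 → 24, 11, 8, 3 → 4
24 → 11, 8, 3 → 3
11 → 8, 3 → 2
8 → 3 → 1
3 → none → 0
Sum: 10 + 9 + 8 + 7 + 6 + 5 + 4 + 3 + 2 + 1 + 0 = 55

55 inversions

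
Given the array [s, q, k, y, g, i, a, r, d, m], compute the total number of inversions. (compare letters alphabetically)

Sweep left to right; for each value list the smaller values that follow it:
s → q, k, g, i, a, r, d, m → 8
q → k, g, i, a, d, m → 6
k → g, i, a, d → 4
y → g, i, a, r, d, m → 6
g → a, d → 2
i → a, d → 2
a → none → 0
r → d, m → 2
d → none → 0
m → none → 0
Sum: 8 + 6 + 4 + 6 + 2 + 2 + 0 + 2 + 0 + 0 = 30

30 inversions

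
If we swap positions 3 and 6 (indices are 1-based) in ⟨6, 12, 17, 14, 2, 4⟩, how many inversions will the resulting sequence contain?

6

Positions 3 and 6 hold 17 and 4; after swapping, the array is [6, 12, 4, 14, 2, 17].
Element-by-element contributions:
6 → 4, 2 → 2
12 → 4, 2 → 2
4 → 2 → 1
14 → 2 → 1
2 → none → 0
17 → none → 0
Sum: 2 + 2 + 1 + 1 + 0 + 0 = 6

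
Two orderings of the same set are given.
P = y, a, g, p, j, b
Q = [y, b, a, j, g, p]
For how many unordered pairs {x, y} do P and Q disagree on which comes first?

Disagreeing pairs: 6

Assign each item its position (1..6) in the first ordering, then rewrite the second ordering as that position sequence:
positions: y→1, a→2, g→3, p→4, j→5, b→6
second ordering as positions: [1, 6, 2, 5, 3, 4]
Discordant pairs = inversions in this position sequence.
1: 0
6: 2, 5, 3, 4 → 4
2: 0
5: 3, 4 → 2
3: 0
4: 0
Total: 0 + 4 + 0 + 2 + 0 + 0 = 6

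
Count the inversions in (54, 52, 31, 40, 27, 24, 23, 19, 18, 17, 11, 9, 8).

Sweep left to right; for each value list the smaller values that follow it:
54: 12
52: 11
31: 9
40: 9
27: 8
24: 7
23: 6
19: 5
18: 4
17: 3
11: 2
9: 1
8: 0
Sum: 12 + 11 + 9 + 9 + 8 + 7 + 6 + 5 + 4 + 3 + 2 + 1 + 0 = 77

Out-of-order pairs: 77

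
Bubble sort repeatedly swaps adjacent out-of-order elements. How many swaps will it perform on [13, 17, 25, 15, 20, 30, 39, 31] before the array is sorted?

4 adjacent swaps

The minimum number of adjacent swaps to sort an array equals its inversion count, since every such swap removes exactly one inversion.
Count inversions — for each element, later elements that are smaller:
13: none → 0
17: 15 → 1
25: 15, 20 → 2
15: none → 0
20: none → 0
30: none → 0
39: 31 → 1
31: none → 0
Total inversions: 0 + 1 + 2 + 0 + 0 + 0 + 1 + 0 = 4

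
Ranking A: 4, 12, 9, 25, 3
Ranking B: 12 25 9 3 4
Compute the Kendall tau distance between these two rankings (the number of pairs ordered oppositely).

5

Assign each item its position (1..5) in the first ordering, then rewrite the second ordering as that position sequence:
positions: 4→1, 12→2, 9→3, 25→4, 3→5
second ordering as positions: [2, 4, 3, 5, 1]
Discordant pairs = inversions in this position sequence.
2: 1 → 1
4: 3, 1 → 2
3: 1 → 1
5: 1 → 1
1: 0
Total: 1 + 2 + 1 + 1 + 0 = 5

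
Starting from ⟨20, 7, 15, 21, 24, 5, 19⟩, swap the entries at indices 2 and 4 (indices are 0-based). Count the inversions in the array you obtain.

Positions 2 and 4 hold 15 and 24; after swapping, the array is [20, 7, 24, 21, 15, 5, 19].
Element-by-element contributions:
20: 4
7: 1
24: 4
21: 3
15: 1
5: 0
19: 0
Sum: 4 + 1 + 4 + 3 + 1 + 0 + 0 = 13

13 inversions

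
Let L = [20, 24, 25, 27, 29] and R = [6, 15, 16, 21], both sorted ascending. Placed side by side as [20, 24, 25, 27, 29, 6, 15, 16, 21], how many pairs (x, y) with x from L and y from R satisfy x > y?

For each element r of the right run, count left-run elements greater than r:
r = 6: 20, 24, 25, 27, 29 → 5
r = 15: 20, 24, 25, 27, 29 → 5
r = 16: 20, 24, 25, 27, 29 → 5
r = 21: 24, 25, 27, 29 → 4
Cross-inversions: 5 + 5 + 5 + 4 = 19

Cross-inversions: 19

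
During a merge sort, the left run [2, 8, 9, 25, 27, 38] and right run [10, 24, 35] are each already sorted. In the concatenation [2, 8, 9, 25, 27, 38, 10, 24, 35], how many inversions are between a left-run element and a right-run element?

For each element r of the right run, count left-run elements greater than r:
r = 10: 25, 27, 38 → 3
r = 24: 25, 27, 38 → 3
r = 35: 38 → 1
Cross-inversions: 3 + 3 + 1 = 7

There are 7 cross-inversions.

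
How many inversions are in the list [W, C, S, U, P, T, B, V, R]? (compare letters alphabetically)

Out-of-order pairs: 20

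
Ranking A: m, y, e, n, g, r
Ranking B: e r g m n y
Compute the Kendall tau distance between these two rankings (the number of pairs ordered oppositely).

Assign each item its position (1..6) in the first ordering, then rewrite the second ordering as that position sequence:
positions: m→1, y→2, e→3, n→4, g→5, r→6
second ordering as positions: [3, 6, 5, 1, 4, 2]
Discordant pairs = inversions in this position sequence.
3: 1, 2 → 2
6: 5, 1, 4, 2 → 4
5: 1, 4, 2 → 3
1: 0
4: 2 → 1
2: 0
Total: 2 + 4 + 3 + 0 + 1 + 0 = 10

10 discordant pairs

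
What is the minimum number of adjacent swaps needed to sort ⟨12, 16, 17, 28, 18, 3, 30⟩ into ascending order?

The minimum number of adjacent swaps to sort an array equals its inversion count, since every such swap removes exactly one inversion.
Count inversions — for each element, later elements that are smaller:
12: 3 → 1
16: 3 → 1
17: 3 → 1
28: 18, 3 → 2
18: 3 → 1
3: none → 0
30: none → 0
Total inversions: 1 + 1 + 1 + 2 + 1 + 0 + 0 = 6

6 swaps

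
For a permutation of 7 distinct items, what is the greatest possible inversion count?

There are 21 inversions.

The maximum occurs when the array is in strictly decreasing order: every one of the C(7, 2) pairs is inverted.
C(7, 2) = 7·6/2 = 21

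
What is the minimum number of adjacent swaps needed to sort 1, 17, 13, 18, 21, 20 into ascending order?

2 adjacent swaps

Minimum adjacent swaps = number of inversions (each swap of adjacent out-of-order elements removes one inversion and no swap can remove more).
Count inversions — for each element, later elements that are smaller:
1: none → 0
17: 13 → 1
13: none → 0
18: none → 0
21: 20 → 1
20: none → 0
Total inversions: 0 + 1 + 0 + 0 + 1 + 0 = 2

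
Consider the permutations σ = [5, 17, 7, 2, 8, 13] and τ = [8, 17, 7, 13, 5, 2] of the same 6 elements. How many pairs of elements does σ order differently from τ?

Discordant pairs: 8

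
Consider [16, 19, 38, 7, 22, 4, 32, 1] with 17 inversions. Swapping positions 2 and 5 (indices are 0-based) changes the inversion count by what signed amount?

-5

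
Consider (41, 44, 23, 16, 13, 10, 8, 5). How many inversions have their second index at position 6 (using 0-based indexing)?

6 such elements

The element at index 6 is 8.
Elements before it: 41, 44, 23, 16, 13, 10
Those larger than 8: 41, 44, 23, 16, 13, 10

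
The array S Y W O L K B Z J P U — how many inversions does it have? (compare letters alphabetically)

Out-of-order pairs: 33

Sweep left to right; for each value list the smaller values that follow it:
S: 6
Y: 8
W: 7
O: 4
L: 3
K: 2
B: 0
Z: 3
J: 0
P: 0
U: 0
Sum: 6 + 8 + 7 + 4 + 3 + 2 + 0 + 3 + 0 + 0 + 0 = 33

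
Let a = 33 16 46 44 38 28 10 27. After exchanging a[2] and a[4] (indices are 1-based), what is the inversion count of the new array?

Positions 2 and 4 hold 16 and 44; after swapping, the array is [33, 44, 46, 16, 38, 28, 10, 27].
For each element, count later entries that are smaller:
33 → 16, 28, 10, 27 → 4
44 → 16, 38, 28, 10, 27 → 5
46 → 16, 38, 28, 10, 27 → 5
16 → 10 → 1
38 → 28, 10, 27 → 3
28 → 10, 27 → 2
10 → none → 0
27 → none → 0
Sum: 4 + 5 + 5 + 1 + 3 + 2 + 0 + 0 = 20

Inversions: 20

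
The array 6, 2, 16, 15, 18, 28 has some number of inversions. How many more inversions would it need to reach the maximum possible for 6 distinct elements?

Maximum inversions for 6 distinct elements is C(6, 2) = 6·5/2 = 15.
Current inversions — for each element, count later smaller elements:
6: 1
2: 0
16: 1
15: 0
18: 0
28: 0
Current total: 1 + 0 + 1 + 0 + 0 + 0 = 2
Shortfall: 15 − 2 = 13

13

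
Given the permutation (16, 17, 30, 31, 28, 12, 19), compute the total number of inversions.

10

Listing every pair i<j with a[i]>a[j] (using 1-based positions):
(1,6): 16 > 12
(2,6): 17 > 12
(3,5): 30 > 28
(3,6): 30 > 12
(3,7): 30 > 19
(4,5): 31 > 28
(4,6): 31 > 12
(4,7): 31 > 19
(5,6): 28 > 12
(5,7): 28 > 19
That's 10 pairs.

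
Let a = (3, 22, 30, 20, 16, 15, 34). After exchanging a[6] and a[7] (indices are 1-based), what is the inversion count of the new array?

Positions 6 and 7 hold 15 and 34; after swapping, the array is [3, 22, 30, 20, 16, 34, 15].
Sweep left to right; for each value list the smaller values that follow it:
3 → none → 0
22 → 20, 16, 15 → 3
30 → 20, 16, 15 → 3
20 → 16, 15 → 2
16 → 15 → 1
34 → 15 → 1
15 → none → 0
Sum: 0 + 3 + 3 + 2 + 1 + 1 + 0 = 10

10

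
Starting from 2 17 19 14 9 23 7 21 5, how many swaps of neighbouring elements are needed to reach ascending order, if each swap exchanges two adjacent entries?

18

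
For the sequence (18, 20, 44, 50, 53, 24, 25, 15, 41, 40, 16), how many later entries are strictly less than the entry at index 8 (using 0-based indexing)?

2

The element at index 8 is 41.
Elements after it: 40, 16
Those smaller than 41: 40, 16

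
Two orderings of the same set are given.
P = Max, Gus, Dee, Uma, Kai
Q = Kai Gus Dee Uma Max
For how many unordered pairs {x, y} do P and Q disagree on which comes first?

7 disagreeing pairs

Assign each item its position (1..5) in the first ordering, then rewrite the second ordering as that position sequence:
positions: Max→1, Gus→2, Dee→3, Uma→4, Kai→5
second ordering as positions: [5, 2, 3, 4, 1]
Discordant pairs = inversions in this position sequence.
5: 2, 3, 4, 1 → 4
2: 1 → 1
3: 1 → 1
4: 1 → 1
1: 0
Total: 4 + 1 + 1 + 1 + 0 = 7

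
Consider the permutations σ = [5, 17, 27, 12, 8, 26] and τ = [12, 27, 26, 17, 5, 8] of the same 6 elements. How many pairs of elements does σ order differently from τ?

9

Assign each item its position (1..6) in the first ordering, then rewrite the second ordering as that position sequence:
positions: 5→1, 17→2, 27→3, 12→4, 8→5, 26→6
second ordering as positions: [4, 3, 6, 2, 1, 5]
Discordant pairs = inversions in this position sequence.
4: 3, 2, 1 → 3
3: 2, 1 → 2
6: 2, 1, 5 → 3
2: 1 → 1
1: 0
5: 0
Total: 3 + 2 + 3 + 1 + 0 + 0 = 9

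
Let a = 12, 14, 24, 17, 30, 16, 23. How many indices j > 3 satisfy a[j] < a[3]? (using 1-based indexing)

3 such elements

The element at index 3 is 24.
Elements after it: 17, 30, 16, 23
Those smaller than 24: 17, 16, 23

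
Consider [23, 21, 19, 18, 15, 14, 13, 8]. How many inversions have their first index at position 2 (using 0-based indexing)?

5

The element at index 2 is 19.
Elements after it: 18, 15, 14, 13, 8
Those smaller than 19: 18, 15, 14, 13, 8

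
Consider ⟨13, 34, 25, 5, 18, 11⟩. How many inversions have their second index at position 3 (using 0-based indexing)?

The element at index 3 is 5.
Elements before it: 13, 34, 25
Those larger than 5: 13, 34, 25

3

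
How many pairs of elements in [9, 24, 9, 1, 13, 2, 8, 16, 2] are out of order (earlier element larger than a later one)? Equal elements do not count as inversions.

Inversions: 20

Element-by-element contributions:
9: 4
24: 7
9: 4
1: 0
13: 3
2: 0
8: 1
16: 1
2: 0
Sum: 4 + 7 + 4 + 0 + 3 + 0 + 1 + 1 + 0 = 20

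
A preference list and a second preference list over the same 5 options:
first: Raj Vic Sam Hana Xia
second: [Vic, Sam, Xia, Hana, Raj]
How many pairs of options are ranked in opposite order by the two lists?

5 pairs

Assign each item its position (1..5) in the first ordering, then rewrite the second ordering as that position sequence:
positions: Raj→1, Vic→2, Sam→3, Hana→4, Xia→5
second ordering as positions: [2, 3, 5, 4, 1]
Discordant pairs = inversions in this position sequence.
2: 1 → 1
3: 1 → 1
5: 4, 1 → 2
4: 1 → 1
1: 0
Total: 1 + 1 + 2 + 1 + 0 = 5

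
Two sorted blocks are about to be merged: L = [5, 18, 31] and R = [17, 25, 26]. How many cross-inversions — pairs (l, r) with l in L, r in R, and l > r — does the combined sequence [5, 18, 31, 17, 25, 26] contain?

For each element r of the right run, count left-run elements greater than r:
r = 17: 18, 31 → 2
r = 25: 31 → 1
r = 26: 31 → 1
Cross-inversions: 2 + 1 + 1 = 4

4 cross-inversions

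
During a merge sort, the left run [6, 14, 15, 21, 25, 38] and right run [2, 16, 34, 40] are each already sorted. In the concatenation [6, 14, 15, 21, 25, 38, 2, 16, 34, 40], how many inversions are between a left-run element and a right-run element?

For each element r of the right run, count left-run elements greater than r:
r = 2: 6, 14, 15, 21, 25, 38 → 6
r = 16: 21, 25, 38 → 3
r = 34: 38 → 1
r = 40: none → 0
Cross-inversions: 6 + 3 + 1 + 0 = 10

There are 10 cross-inversions.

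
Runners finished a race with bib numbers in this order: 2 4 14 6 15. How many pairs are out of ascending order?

Element-by-element contributions:
2 → none → 0
4 → none → 0
14 → 6 → 1
6 → none → 0
15 → none → 0
Sum: 0 + 0 + 1 + 0 + 0 = 1

1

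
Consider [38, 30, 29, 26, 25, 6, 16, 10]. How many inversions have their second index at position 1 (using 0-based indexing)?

1 such element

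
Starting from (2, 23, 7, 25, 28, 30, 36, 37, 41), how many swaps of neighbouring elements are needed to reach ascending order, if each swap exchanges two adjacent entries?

1 adjacent swap

Each adjacent swap fixes exactly one inversion, so the minimum swap count equals the number of inversions.
Count inversions — for each element, later elements that are smaller:
2: none → 0
23: 7 → 1
7: none → 0
25: none → 0
28: none → 0
30: none → 0
36: none → 0
37: none → 0
41: none → 0
Total inversions: 0 + 1 + 0 + 0 + 0 + 0 + 0 + 0 + 0 = 1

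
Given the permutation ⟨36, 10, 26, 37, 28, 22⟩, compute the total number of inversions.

There are 8 out-of-order pairs.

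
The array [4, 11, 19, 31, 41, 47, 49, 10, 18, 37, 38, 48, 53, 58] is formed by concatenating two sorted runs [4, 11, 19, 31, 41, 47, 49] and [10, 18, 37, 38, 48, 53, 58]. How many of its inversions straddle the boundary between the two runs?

18 cross-inversions

Take each right-half value and tally the left-half values above it:
r = 10: 11, 19, 31, 41, 47, 49 → 6
r = 18: 19, 31, 41, 47, 49 → 5
r = 37: 41, 47, 49 → 3
r = 38: 41, 47, 49 → 3
r = 48: 49 → 1
r = 53: none → 0
r = 58: none → 0
Cross-inversions: 6 + 5 + 3 + 3 + 1 + 0 + 0 = 18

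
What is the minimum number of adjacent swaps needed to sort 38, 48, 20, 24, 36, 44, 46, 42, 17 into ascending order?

There are 19 adjacent swaps.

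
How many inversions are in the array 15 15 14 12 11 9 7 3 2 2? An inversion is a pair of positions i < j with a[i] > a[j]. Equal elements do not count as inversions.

43

Sweep left to right; for each value list the smaller values that follow it:
15: 8
15: 8
14: 7
12: 6
11: 5
9: 4
7: 3
3: 2
2: 0
2: 0
Sum: 8 + 8 + 7 + 6 + 5 + 4 + 3 + 2 + 0 + 0 = 43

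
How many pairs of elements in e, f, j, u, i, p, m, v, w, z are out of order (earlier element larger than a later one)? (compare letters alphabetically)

Inversions: 5

Sweep left to right; for each value list the smaller values that follow it:
e → none → 0
f → none → 0
j → i → 1
u → i, p, m → 3
i → none → 0
p → m → 1
m → none → 0
v → none → 0
w → none → 0
z → none → 0
Sum: 0 + 0 + 1 + 3 + 0 + 1 + 0 + 0 + 0 + 0 = 5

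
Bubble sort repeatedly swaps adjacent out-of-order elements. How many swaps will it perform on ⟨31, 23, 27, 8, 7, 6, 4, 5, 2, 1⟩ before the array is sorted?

Adjacent swaps: 43

Minimum adjacent swaps = number of inversions (each swap of adjacent out-of-order elements removes one inversion and no swap can remove more).
Count inversions — for each element, later elements that are smaller:
31: 23, 27, 8, 7, 6, 4, 5, 2, 1 → 9
23: 8, 7, 6, 4, 5, 2, 1 → 7
27: 8, 7, 6, 4, 5, 2, 1 → 7
8: 7, 6, 4, 5, 2, 1 → 6
7: 6, 4, 5, 2, 1 → 5
6: 4, 5, 2, 1 → 4
4: 2, 1 → 2
5: 2, 1 → 2
2: 1 → 1
1: none → 0
Total inversions: 9 + 7 + 7 + 6 + 5 + 4 + 2 + 2 + 1 + 0 = 43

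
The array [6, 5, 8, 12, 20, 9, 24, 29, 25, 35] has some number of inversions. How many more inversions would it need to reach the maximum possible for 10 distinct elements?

41 inversions short

Maximum inversions for 10 distinct elements is C(10, 2) = 10·9/2 = 45.
Current inversions — for each element, count later smaller elements:
6: 1
5: 0
8: 0
12: 1
20: 1
9: 0
24: 0
29: 1
25: 0
35: 0
Current total: 1 + 0 + 0 + 1 + 1 + 0 + 0 + 1 + 0 + 0 = 4
Shortfall: 45 − 4 = 41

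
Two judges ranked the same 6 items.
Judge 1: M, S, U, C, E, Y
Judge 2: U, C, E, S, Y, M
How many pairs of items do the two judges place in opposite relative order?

Assign each item its position (1..6) in the first ordering, then rewrite the second ordering as that position sequence:
positions: M→1, S→2, U→3, C→4, E→5, Y→6
second ordering as positions: [3, 4, 5, 2, 6, 1]
Discordant pairs = inversions in this position sequence.
3: 2, 1 → 2
4: 2, 1 → 2
5: 2, 1 → 2
2: 1 → 1
6: 1 → 1
1: 0
Total: 2 + 2 + 2 + 1 + 1 + 0 = 8

8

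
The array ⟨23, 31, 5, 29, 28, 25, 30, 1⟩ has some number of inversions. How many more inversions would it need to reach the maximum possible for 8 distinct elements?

12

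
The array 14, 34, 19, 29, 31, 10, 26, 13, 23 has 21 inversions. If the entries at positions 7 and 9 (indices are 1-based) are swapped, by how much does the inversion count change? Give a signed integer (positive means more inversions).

-1

Positions 7 and 9 hold 26 and 23; after swapping, the array is [14, 34, 19, 29, 31, 10, 23, 13, 26].
Sweep left to right; for each value list the smaller values that follow it:
14: 2
34: 7
19: 2
29: 4
31: 4
10: 0
23: 1
13: 0
26: 0
Sum: 2 + 7 + 2 + 4 + 4 + 0 + 1 + 0 + 0 = 20
Change: 20 − 21 = -1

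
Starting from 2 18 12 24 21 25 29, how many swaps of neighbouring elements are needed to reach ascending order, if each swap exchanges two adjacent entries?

Each adjacent swap fixes exactly one inversion, so the minimum swap count equals the number of inversions.
Count inversions — for each element, later elements that are smaller:
2: none → 0
18: 12 → 1
12: none → 0
24: 21 → 1
21: none → 0
25: none → 0
29: none → 0
Total inversions: 0 + 1 + 0 + 1 + 0 + 0 + 0 = 2

2 swaps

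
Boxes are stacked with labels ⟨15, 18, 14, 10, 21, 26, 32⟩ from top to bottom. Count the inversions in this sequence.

5

Count, for each position, how many later elements it exceeds:
15 → 14, 10 → 2
18 → 14, 10 → 2
14 → 10 → 1
10 → none → 0
21 → none → 0
26 → none → 0
32 → none → 0
Sum: 2 + 2 + 1 + 0 + 0 + 0 + 0 = 5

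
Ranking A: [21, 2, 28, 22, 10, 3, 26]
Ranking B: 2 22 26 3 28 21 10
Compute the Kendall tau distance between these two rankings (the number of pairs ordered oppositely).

11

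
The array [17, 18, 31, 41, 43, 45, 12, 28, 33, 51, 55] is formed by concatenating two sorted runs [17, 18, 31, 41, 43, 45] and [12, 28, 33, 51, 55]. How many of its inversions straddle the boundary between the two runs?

13 cross-inversions

For each element r of the right run, count left-run elements greater than r:
r = 12: 17, 18, 31, 41, 43, 45 → 6
r = 28: 31, 41, 43, 45 → 4
r = 33: 41, 43, 45 → 3
r = 51: none → 0
r = 55: none → 0
Cross-inversions: 6 + 4 + 3 + 0 + 0 = 13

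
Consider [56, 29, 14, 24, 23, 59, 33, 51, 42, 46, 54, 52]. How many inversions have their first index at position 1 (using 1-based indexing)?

10 such elements

The element at index 1 is 56.
Elements after it: 29, 14, 24, 23, 59, 33, 51, 42, 46, 54, 52
Those smaller than 56: 29, 14, 24, 23, 33, 51, 42, 46, 54, 52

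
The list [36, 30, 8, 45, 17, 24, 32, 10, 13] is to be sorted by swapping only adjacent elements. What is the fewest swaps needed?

Each adjacent swap fixes exactly one inversion, so the minimum swap count equals the number of inversions.
Count inversions — for each element, later elements that are smaller:
36: 30, 8, 17, 24, 32, 10, 13 → 7
30: 8, 17, 24, 10, 13 → 5
8: none → 0
45: 17, 24, 32, 10, 13 → 5
17: 10, 13 → 2
24: 10, 13 → 2
32: 10, 13 → 2
10: none → 0
13: none → 0
Total inversions: 7 + 5 + 0 + 5 + 2 + 2 + 2 + 0 + 0 = 23

23 swaps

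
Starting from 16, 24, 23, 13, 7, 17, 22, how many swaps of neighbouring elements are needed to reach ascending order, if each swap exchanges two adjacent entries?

Each adjacent swap fixes exactly one inversion, so the minimum swap count equals the number of inversions.
Count inversions — for each element, later elements that are smaller:
16: 13, 7 → 2
24: 23, 13, 7, 17, 22 → 5
23: 13, 7, 17, 22 → 4
13: 7 → 1
7: none → 0
17: none → 0
22: none → 0
Total inversions: 2 + 5 + 4 + 1 + 0 + 0 + 0 = 12

12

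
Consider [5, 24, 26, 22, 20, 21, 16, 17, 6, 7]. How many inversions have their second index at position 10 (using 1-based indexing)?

The element at index 10 is 7.
Elements before it: 5, 24, 26, 22, 20, 21, 16, 17, 6
Those larger than 7: 24, 26, 22, 20, 21, 16, 17

7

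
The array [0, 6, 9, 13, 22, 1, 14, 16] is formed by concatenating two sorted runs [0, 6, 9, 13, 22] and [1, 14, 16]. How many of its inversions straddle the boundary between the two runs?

6 split inversions

For each element r of the right run, count left-run elements greater than r:
r = 1: 6, 9, 13, 22 → 4
r = 14: 22 → 1
r = 16: 22 → 1
Cross-inversions: 4 + 1 + 1 = 6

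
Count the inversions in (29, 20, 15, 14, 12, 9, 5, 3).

Sweep left to right; for each value list the smaller values that follow it:
29 → 20, 15, 14, 12, 9, 5, 3 → 7
20 → 15, 14, 12, 9, 5, 3 → 6
15 → 14, 12, 9, 5, 3 → 5
14 → 12, 9, 5, 3 → 4
12 → 9, 5, 3 → 3
9 → 5, 3 → 2
5 → 3 → 1
3 → none → 0
Sum: 7 + 6 + 5 + 4 + 3 + 2 + 1 + 0 = 28

There are 28 inversions.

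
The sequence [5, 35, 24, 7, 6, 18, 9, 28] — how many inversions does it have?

There are 12 inversions.

Count, for each position, how many later elements it exceeds:
5 → none → 0
35 → 24, 7, 6, 18, 9, 28 → 6
24 → 7, 6, 18, 9 → 4
7 → 6 → 1
6 → none → 0
18 → 9 → 1
9 → none → 0
28 → none → 0
Sum: 0 + 6 + 4 + 1 + 0 + 1 + 0 + 0 = 12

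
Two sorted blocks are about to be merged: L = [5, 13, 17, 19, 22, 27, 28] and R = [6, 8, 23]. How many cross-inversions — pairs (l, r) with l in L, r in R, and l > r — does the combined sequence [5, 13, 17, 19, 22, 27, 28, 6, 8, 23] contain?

14 cross-inversions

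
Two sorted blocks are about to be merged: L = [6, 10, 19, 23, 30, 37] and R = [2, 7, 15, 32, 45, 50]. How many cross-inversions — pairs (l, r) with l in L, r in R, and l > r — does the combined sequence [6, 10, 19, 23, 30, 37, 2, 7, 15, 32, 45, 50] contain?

16 cross-inversions

Count, for every r in R, how many entries of L exceed r:
r = 2: 6, 10, 19, 23, 30, 37 → 6
r = 7: 10, 19, 23, 30, 37 → 5
r = 15: 19, 23, 30, 37 → 4
r = 32: 37 → 1
r = 45: none → 0
r = 50: none → 0
Cross-inversions: 6 + 5 + 4 + 1 + 0 + 0 = 16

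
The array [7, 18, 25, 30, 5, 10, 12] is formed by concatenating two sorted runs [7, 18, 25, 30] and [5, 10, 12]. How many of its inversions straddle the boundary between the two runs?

Count, for every r in R, how many entries of L exceed r:
r = 5: 7, 18, 25, 30 → 4
r = 10: 18, 25, 30 → 3
r = 12: 18, 25, 30 → 3
Cross-inversions: 4 + 3 + 3 = 10

Cross-inversions: 10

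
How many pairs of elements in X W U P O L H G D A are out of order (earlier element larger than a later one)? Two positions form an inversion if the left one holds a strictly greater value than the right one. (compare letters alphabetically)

For each element, count later entries that are smaller:
X: 9
W: 8
U: 7
P: 6
O: 5
L: 4
H: 3
G: 2
D: 1
A: 0
Sum: 9 + 8 + 7 + 6 + 5 + 4 + 3 + 2 + 1 + 0 = 45

45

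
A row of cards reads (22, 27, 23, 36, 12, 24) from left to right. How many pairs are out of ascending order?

Element-by-element contributions:
22 → 12 → 1
27 → 23, 12, 24 → 3
23 → 12 → 1
36 → 12, 24 → 2
12 → none → 0
24 → none → 0
Sum: 1 + 3 + 1 + 2 + 0 + 0 = 7

7 out-of-order pairs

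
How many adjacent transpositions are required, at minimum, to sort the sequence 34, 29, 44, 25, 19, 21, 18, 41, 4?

27 swaps

The minimum number of adjacent swaps to sort an array equals its inversion count, since every such swap removes exactly one inversion.
Count inversions — for each element, later elements that are smaller:
34: 29, 25, 19, 21, 18, 4 → 6
29: 25, 19, 21, 18, 4 → 5
44: 25, 19, 21, 18, 41, 4 → 6
25: 19, 21, 18, 4 → 4
19: 18, 4 → 2
21: 18, 4 → 2
18: 4 → 1
41: 4 → 1
4: none → 0
Total inversions: 6 + 5 + 6 + 4 + 2 + 2 + 1 + 1 + 0 = 27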